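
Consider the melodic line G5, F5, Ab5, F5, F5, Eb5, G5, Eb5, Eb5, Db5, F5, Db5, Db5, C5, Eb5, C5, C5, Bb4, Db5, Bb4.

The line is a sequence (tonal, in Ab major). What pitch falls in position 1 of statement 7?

The unit is 4 notes. Position-1 pitches of the 5 shown cells: G5, F5, Eb5, Db5, C5.
Carrying that down a 2nd forward: Bb4 → Ab4.

Ab4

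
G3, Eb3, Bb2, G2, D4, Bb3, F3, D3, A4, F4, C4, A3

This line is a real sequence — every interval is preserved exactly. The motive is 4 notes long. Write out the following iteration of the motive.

The 4-note cells begin on G3, D4, A4 — each up a 5th from the last.
So cell 4 is E5 C5 G4 E4.

E5 C5 G4 E4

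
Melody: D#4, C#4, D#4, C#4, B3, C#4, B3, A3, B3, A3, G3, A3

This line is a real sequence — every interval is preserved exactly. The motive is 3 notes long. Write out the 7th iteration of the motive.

Eb3 Db3 Eb3

With a 3-note motive the entries are D#4, C#4, B3, A3, each down a 2nd from the previous.
Extending down a 2nd: G3 → F3 → Eb3.
So cell 7 is Eb3 Db3 Eb3.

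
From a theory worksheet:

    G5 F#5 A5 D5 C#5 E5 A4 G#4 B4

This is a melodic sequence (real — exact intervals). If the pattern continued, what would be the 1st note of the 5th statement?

The unit is 3 notes. Position-1 pitches of the 3 shown cells: G5, D5, A4.
Carrying that down a 4th forward: E4 → B3.

B3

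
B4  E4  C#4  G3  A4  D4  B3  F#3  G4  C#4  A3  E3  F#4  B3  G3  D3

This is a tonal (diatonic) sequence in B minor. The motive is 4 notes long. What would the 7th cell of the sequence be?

Taking 4-note groups, the heads are B4, A4, G4, F#4: the pattern moves down a 2nd.
Continuing the starts: E4 → D4 → C#4.
From C#4 the diatonic shape gives C#4 F#3 D3 A2.

C#4 F#3 D3 A2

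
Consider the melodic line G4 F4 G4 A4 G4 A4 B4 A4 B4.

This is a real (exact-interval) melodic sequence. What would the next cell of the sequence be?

C#5 B4 C#5

Taking 3-note groups, the heads are G4, A4, B4: the pattern moves up a 2nd.
From C#5 the exact shape gives C#5 B4 C#5.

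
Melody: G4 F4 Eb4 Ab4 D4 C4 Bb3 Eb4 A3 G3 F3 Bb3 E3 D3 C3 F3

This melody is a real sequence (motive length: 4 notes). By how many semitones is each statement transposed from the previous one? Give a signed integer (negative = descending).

-5

The 4-note cells begin on G4, D4, A3, E3 — each down a 4th from the last.
Counting half-steps from G4 to D4: -5.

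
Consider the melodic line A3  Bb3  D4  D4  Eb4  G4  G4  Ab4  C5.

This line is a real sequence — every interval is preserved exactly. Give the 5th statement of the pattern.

F5 Gb5 Bb5

With a 3-note motive the entries are A3, D4, G4, each up a 4th from the previous.
Extending up a 4th: C5 → F5.
Statement 5 starts on F5 and keeps the same exact contour: F5 Gb5 Bb5.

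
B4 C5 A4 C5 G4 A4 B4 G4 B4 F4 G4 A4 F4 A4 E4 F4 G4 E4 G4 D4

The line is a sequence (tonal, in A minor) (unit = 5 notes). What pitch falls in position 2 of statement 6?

E4

The unit is 5 notes. Position-2 pitches of the 4 shown cells: C5, B4, A4, G4.
Each moves down a 2nd. Continuing: F4 → E4.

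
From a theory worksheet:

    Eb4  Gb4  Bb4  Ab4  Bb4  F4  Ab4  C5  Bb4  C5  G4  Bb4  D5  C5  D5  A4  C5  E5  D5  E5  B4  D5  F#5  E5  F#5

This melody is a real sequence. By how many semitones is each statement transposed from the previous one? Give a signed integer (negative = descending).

Unit = 5 notes; the statements start on Eb4, F4, G4, A4, B4, moving up a 2nd each time.
Eb4→F4 is 65 − 63 = 2 semitones.

2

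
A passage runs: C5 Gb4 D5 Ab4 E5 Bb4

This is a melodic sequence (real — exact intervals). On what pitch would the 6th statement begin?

A#5

Taking 2-note groups, the heads are C5, D5, E5: the pattern moves up a 2nd.
Extending the heads up a 2nd: F#5 → G#5 → A#5.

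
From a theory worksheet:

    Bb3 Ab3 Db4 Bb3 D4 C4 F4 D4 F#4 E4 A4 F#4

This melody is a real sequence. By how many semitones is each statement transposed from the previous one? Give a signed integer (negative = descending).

Unit = 4 notes; the statements start on Bb3, D4, F#4, moving up a 3rd each time.
Counting half-steps from Bb3 to D4: 4.

4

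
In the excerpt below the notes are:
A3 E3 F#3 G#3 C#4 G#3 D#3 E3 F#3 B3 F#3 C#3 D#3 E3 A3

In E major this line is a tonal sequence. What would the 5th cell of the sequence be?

The 5-note cells begin on A3, G#3, F#3 — each down a 2nd from the last.
Continuing the starts: E3 → D#3.
Statement 5 starts on D#3 and keeps the same diatonic contour: D#3 A2 B2 C#3 F#3.

D#3 A2 B2 C#3 F#3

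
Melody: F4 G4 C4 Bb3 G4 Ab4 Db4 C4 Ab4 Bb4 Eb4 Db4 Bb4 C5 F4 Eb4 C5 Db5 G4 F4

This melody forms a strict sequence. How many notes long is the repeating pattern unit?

4

Try groups of 4 (5 cells in 20 notes):
F4 G4 C4 Bb3 | G4 Ab4 Db4 C4 | Ab4 Bb4 Eb4 Db4 | Bb4 C5 F4 Eb4 | C5 Db5 G4 F4
That's a consistent up a 2nd shift per cell, and no other grouping gives one.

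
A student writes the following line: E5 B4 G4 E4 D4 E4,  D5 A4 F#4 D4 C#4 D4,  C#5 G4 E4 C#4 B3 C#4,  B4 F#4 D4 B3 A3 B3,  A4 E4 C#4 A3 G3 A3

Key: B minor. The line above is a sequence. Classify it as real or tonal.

Every note is diatonic to B minor.
Cell 1 has -4 semitones from note 2 to 3, but cell 2 has -3 — the interval quality changes while the contour stays the same, which is the hallmark of a tonal sequence.

tonal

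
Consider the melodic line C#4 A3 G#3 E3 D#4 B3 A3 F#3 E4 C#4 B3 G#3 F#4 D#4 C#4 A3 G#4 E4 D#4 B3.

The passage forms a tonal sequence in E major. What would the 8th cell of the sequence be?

With a 4-note motive the entries are C#4, D#4, E4, F#4, G#4, each up a 2nd from the previous.
Extending up a 2nd: A4 → B4 → C#5.
So cell 8 is C#5 A4 G#4 E4.

C#5 A4 G#4 E4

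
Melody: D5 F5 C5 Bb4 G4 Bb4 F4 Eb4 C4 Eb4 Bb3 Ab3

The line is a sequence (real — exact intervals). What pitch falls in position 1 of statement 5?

Bb2

With 4-note cells, note 1 of each statement runs D5, G4, C4.
Carrying that down a 5th forward: F3 → Bb2.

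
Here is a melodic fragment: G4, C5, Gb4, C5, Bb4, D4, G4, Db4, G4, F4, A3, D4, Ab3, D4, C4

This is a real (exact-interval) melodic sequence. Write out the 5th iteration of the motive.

B2 E3 Bb2 E3 D3

Taking 5-note groups, the heads are G4, D4, A3: the pattern moves down a 4th.
Extending down a 4th: E3 → B2.
So cell 5 is B2 E3 Bb2 E3 D3.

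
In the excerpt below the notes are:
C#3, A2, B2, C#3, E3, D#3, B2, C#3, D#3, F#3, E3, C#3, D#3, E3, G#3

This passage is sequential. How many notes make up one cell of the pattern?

Try groups of 5 (3 cells in 15 notes):
C#3 A2 B2 C#3 E3 | D#3 B2 C#3 D#3 F#3 | E3 C#3 D#3 E3 G#3
Every group is a transposition up a 2nd of the one before; no shorter unit works.

5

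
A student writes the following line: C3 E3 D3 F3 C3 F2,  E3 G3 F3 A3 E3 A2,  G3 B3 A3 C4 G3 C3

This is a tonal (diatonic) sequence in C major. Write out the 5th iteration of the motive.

D4 F4 E4 G4 D4 G3

With a 6-note motive the entries are C3, E3, G3, each up a 3rd from the previous.
Continuing the starts: B3 → D4.
From D4 the diatonic shape gives D4 F4 E4 G4 D4 G3.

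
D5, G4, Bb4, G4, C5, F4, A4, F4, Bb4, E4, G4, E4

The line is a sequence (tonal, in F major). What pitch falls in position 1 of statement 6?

F4

With 4-note cells, note 1 of each statement runs D5, C5, Bb4.
Carrying that down a 2nd forward: A4 → G4 → F4.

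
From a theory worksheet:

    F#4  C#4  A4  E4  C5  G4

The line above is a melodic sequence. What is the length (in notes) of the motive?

6 notes total. Splitting into 3 groups of 2:
F#4 C#4 | A4 E4 | C5 G4
Each cell is the previous one up a 3rd — so the unit is 2 notes.

2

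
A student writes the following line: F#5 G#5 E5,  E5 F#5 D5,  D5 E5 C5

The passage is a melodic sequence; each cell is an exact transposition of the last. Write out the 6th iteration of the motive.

Ab4 Bb4 Gb4

The 3-note cells begin on F#5, E5, D5 — each down a 2nd from the last.
Carrying on: C5 → Bb4 → Ab4.
So cell 6 is Ab4 Bb4 Gb4.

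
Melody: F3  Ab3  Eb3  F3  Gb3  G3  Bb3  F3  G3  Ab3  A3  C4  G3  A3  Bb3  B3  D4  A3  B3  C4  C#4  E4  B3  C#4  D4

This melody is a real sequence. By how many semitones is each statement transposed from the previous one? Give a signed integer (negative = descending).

With a 5-note motive the entries are F3, G3, A3, B3, C#4, each up a 2nd from the previous.
Counting half-steps from F3 to G3: 2.

2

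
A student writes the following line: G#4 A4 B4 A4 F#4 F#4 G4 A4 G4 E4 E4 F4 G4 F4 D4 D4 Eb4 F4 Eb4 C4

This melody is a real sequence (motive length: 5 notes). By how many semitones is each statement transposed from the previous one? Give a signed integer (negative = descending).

With a 5-note motive the entries are G#4, F#4, E4, D4, each down a 2nd from the previous.
G#4→F#4 is 66 − 68 = -2 semitones.

-2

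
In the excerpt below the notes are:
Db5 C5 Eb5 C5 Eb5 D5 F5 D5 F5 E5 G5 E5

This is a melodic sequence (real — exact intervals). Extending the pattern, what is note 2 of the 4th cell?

The unit is 4 notes. Position-2 pitches of the 3 shown cells: C5, D5, E5.
From E5, up a 2nd gives F#5.

F#5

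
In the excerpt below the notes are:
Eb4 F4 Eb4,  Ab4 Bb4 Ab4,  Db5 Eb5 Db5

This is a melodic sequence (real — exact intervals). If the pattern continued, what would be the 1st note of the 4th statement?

Gb5

With 3-note cells, note 1 of each statement runs Eb4, Ab4, Db5.
Each moves up a 4th; the next is Gb5.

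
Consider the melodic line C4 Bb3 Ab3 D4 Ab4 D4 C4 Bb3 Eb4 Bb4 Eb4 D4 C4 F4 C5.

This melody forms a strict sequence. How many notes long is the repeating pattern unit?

15 notes total. Splitting into 3 groups of 5:
C4 Bb3 Ab3 D4 Ab4 | D4 C4 Bb3 Eb4 Bb4 | Eb4 D4 C4 F4 C5
That's a consistent up a 2nd shift per cell, and no other grouping gives one.

5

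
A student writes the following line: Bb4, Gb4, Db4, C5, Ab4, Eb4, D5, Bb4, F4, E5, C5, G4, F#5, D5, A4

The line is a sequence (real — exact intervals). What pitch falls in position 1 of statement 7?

A#5

The unit is 3 notes. Position-1 pitches of the 5 shown cells: Bb4, C5, D5, E5, F#5.
Extending up a 2nd: G#5 → A#5.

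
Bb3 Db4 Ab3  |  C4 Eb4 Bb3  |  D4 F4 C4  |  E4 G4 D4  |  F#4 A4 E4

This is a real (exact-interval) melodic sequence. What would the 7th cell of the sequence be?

A#4 C#5 G#4

The 3-note cells begin on Bb3, C4, D4, E4, F#4 — each up a 2nd from the last.
Carrying on: G#4 → A#4.
Statement 7 starts on A#4 and keeps the same exact contour: A#4 C#5 G#4.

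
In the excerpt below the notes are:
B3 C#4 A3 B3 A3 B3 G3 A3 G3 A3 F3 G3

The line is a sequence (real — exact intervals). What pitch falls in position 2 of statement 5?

F3

The unit is 4 notes. Position-2 pitches of the 3 shown cells: C#4, B3, A3.
Each moves down a 2nd. Continuing: G3 → F3.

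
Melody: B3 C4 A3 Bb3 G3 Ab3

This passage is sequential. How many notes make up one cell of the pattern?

Try groups of 2 (3 cells in 6 notes):
B3 C4 | A3 Bb3 | G3 Ab3
Each cell is the previous one down a 2nd — so the unit is 2 notes.

2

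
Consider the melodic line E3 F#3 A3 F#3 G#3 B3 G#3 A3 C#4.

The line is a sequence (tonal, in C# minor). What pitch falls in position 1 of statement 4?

With 3-note cells, note 1 of each statement runs E3, F#3, G#3.
From G#3, up a 2nd gives A3.

A3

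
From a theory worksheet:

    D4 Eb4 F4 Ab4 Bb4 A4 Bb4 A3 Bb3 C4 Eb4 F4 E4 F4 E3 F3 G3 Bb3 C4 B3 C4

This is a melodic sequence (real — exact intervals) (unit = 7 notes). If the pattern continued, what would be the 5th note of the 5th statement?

D3

Grouping in 7s, the 5th note of each cell is Bb4, F4, C4.
Carrying that down a 4th forward: G3 → D3.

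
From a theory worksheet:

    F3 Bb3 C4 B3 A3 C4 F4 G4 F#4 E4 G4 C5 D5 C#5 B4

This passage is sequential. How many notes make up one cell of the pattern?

15 notes total. Splitting into 3 groups of 5:
F3 Bb3 C4 B3 A3 | C4 F4 G4 F#4 E4 | G4 C5 D5 C#5 B4
That's a consistent up a 5th shift per cell, and no other grouping gives one.

5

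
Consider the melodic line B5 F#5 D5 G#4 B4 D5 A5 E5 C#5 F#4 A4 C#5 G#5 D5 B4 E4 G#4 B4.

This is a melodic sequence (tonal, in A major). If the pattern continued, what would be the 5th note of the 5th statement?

With 6-note cells, note 5 of each statement runs B4, A4, G#4.
Extending down a 2nd: F#4 → E4.

E4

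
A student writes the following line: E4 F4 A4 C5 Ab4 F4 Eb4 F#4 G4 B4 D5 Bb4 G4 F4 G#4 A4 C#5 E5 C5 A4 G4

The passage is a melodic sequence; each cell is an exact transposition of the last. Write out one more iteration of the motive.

Taking 7-note groups, the heads are E4, F#4, G#4: the pattern moves up a 2nd.
Statement 4 starts on A#4 and keeps the same exact contour: A#4 B4 D#5 F#5 D5 B4 A4.

A#4 B4 D#5 F#5 D5 B4 A4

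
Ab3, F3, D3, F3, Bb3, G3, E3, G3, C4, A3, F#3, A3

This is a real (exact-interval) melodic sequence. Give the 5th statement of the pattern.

E4 C#4 A#3 C#4

The 4-note cells begin on Ab3, Bb3, C4 — each up a 2nd from the last.
Continuing the starts: D4 → E4.
Statement 5 starts on E4 and keeps the same exact contour: E4 C#4 A#3 C#4.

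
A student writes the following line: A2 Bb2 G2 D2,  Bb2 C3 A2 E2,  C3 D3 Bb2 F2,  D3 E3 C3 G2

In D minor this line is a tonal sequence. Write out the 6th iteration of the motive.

The 4-note cells begin on A2, Bb2, C3, D3 — each up a 2nd from the last.
Extending up a 2nd: E3 → F3.
Statement 6 starts on F3 and keeps the same diatonic contour: F3 G3 E3 Bb2.

F3 G3 E3 Bb2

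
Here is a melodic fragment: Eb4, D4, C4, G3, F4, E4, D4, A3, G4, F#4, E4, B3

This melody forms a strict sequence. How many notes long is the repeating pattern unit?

12 notes total. Splitting into 3 groups of 4:
Eb4 D4 C4 G3 | F4 E4 D4 A3 | G4 F#4 E4 B3
Every group is a transposition up a 2nd of the one before; no shorter unit works.

4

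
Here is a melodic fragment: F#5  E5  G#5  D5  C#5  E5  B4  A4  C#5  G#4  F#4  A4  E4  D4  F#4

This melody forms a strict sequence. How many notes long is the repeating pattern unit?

15 notes total. Splitting into 5 groups of 3:
F#5 E5 G#5 | D5 C#5 E5 | B4 A4 C#5 | G#4 F#4 A4 | E4 D4 F#4
Every group is a transposition down a 3rd of the one before; no shorter unit works.

3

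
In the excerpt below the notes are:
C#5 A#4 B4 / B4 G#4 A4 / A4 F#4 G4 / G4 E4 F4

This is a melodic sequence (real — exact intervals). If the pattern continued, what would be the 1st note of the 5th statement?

F4

Grouping in 3s, the 1st note of each cell is C#5, B4, A4, G4.
One more down a 2nd gives F4.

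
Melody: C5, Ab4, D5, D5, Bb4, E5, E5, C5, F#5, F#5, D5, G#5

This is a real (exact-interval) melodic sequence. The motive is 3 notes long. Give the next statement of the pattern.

Taking 3-note groups, the heads are C5, D5, E5, F#5: the pattern moves up a 2nd.
From G#5 the exact shape gives G#5 E5 A#5.

G#5 E5 A#5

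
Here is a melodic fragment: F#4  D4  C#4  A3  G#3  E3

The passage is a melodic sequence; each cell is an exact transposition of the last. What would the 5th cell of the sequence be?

A#2 F#2

Unit = 2 notes; the statements start on F#4, C#4, G#3, moving down a 4th each time.
Extending down a 4th: D#3 → A#2.
Statement 5 starts on A#2 and keeps the same exact contour: A#2 F#2.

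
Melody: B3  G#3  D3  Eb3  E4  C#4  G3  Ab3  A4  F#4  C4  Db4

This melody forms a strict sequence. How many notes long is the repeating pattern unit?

There are 12 notes; a 4-note unit gives 3 cells:
B3 G#3 D3 Eb3 | E4 C#4 G3 Ab3 | A4 F#4 C4 Db4
Each cell is the previous one up a 4th — so the unit is 4 notes.

4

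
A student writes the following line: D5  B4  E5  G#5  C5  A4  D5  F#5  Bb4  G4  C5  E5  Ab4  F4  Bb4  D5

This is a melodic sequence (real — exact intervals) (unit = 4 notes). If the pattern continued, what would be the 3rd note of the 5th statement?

Grouping in 4s, the 3rd note of each cell is E5, D5, C5, Bb4.
From Bb4, down a 2nd gives Ab4.

Ab4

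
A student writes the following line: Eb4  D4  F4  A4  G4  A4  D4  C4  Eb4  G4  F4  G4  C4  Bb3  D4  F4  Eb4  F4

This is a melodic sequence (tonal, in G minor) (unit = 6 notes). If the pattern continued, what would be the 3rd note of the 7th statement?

Grouping in 6s, the 3rd note of each cell is F4, Eb4, D4.
Extending down a 2nd: C4 → Bb3 → A3 → G3.

G3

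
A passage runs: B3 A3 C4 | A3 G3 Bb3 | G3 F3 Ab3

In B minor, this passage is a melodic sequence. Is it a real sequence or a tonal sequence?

real

Each cell has the same semitone pattern (-2, 3) — intervals are preserved exactly.
And C4 lies outside B minor, so the sequence is real rather than tonal.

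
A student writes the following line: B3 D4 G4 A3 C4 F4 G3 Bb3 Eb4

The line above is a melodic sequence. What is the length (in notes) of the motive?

3

Try groups of 3 (3 cells in 9 notes):
B3 D4 G4 | A3 C4 F4 | G3 Bb3 Eb4
That's a consistent down a 2nd shift per cell, and no other grouping gives one.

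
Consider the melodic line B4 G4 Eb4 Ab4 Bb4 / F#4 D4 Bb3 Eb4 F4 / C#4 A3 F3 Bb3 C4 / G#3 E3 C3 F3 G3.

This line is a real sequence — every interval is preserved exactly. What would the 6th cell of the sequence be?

A#2 F#2 D2 G2 A2

With a 5-note motive the entries are B4, F#4, C#4, G#3, each down a 4th from the previous.
Continuing the starts: D#3 → A#2.
Statement 6 starts on A#2 and keeps the same exact contour: A#2 F#2 D2 G2 A2.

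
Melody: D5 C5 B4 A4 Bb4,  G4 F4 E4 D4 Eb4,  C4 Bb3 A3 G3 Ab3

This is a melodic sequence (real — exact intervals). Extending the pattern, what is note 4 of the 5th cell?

F2

With 5-note cells, note 4 of each statement runs A4, D4, G3.
Each moves down a 5th. Continuing: C3 → F2.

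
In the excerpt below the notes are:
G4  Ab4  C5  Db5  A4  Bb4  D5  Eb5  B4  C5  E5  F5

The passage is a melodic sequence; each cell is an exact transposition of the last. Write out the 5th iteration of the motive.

D#5 E5 G#5 A5

Taking 4-note groups, the heads are G4, A4, B4: the pattern moves up a 2nd.
Carrying on: C#5 → D#5.
So cell 5 is D#5 E5 G#5 A5.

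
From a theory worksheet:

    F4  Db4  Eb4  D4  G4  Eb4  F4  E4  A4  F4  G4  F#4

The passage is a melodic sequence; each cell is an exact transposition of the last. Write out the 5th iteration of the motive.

With a 4-note motive the entries are F4, G4, A4, each up a 2nd from the previous.
Continuing the starts: B4 → C#5.
Statement 5 starts on C#5 and keeps the same exact contour: C#5 A4 B4 A#4.

C#5 A4 B4 A#4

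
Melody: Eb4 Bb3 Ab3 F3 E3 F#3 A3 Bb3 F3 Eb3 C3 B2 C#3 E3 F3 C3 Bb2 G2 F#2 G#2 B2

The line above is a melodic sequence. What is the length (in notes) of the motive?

There are 21 notes; a 7-note unit gives 3 cells:
Eb4 Bb3 Ab3 F3 E3 F#3 A3 | Bb3 F3 Eb3 C3 B2 C#3 E3 | F3 C3 Bb2 G2 F#2 G#2 B2
That's a consistent down a 4th shift per cell, and no other grouping gives one.

7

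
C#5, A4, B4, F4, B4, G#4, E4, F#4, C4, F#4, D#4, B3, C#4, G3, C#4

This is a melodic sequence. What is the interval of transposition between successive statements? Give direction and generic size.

The 5-note cells begin on C#5, G#4, D#4 — each down a 4th from the last.
C#5 to G#4 is down a 4th.

down a 4th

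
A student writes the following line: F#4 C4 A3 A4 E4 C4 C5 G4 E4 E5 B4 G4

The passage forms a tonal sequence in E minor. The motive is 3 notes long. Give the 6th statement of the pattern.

The 3-note cells begin on F#4, A4, C5, E5 — each up a 3rd from the last.
Carrying on: G5 → B5.
So cell 6 is B5 F#5 D5.

B5 F#5 D5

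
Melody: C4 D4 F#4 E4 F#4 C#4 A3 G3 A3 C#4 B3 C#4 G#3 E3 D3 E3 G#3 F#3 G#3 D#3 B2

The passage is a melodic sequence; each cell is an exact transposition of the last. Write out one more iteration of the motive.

Unit = 7 notes; the statements start on C4, G3, D3, moving down a 4th each time.
From A2 the exact shape gives A2 B2 D#3 C#3 D#3 A#2 F#2.

A2 B2 D#3 C#3 D#3 A#2 F#2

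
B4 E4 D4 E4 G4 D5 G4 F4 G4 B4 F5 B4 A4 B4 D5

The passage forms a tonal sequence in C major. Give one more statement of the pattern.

Unit = 5 notes; the statements start on B4, D5, F5, moving up a 3rd each time.
From A5 the diatonic shape gives A5 D5 C5 D5 F5.

A5 D5 C5 D5 F5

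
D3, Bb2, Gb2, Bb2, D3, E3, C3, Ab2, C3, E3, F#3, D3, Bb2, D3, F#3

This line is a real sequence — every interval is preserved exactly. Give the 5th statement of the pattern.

A#3 F#3 D3 F#3 A#3

The 5-note cells begin on D3, E3, F#3 — each up a 2nd from the last.
Carrying on: G#3 → A#3.
Statement 5 starts on A#3 and keeps the same exact contour: A#3 F#3 D3 F#3 A#3.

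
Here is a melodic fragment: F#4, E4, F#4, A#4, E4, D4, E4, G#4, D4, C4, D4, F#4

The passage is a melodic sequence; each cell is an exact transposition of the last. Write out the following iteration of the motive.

Taking 4-note groups, the heads are F#4, E4, D4: the pattern moves down a 2nd.
So cell 4 is C4 Bb3 C4 E4.

C4 Bb3 C4 E4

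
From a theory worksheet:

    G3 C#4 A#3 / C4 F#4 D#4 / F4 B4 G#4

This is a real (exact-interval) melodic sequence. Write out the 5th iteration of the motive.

With a 3-note motive the entries are G3, C4, F4, each up a 4th from the previous.
Extending up a 4th: Bb4 → Eb5.
From Eb5 the exact shape gives Eb5 A5 F#5.

Eb5 A5 F#5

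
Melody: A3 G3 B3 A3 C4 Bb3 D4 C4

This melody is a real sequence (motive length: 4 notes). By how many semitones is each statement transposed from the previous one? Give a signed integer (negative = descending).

3

Unit = 4 notes; the statements start on A3, C4, moving up a 3rd each time.
A3→C4 is 60 − 57 = 3 semitones.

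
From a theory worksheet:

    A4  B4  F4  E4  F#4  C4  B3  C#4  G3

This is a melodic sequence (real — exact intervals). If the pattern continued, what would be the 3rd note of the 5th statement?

The unit is 3 notes. Position-3 pitches of the 3 shown cells: F4, C4, G3.
Carrying that down a 4th forward: D3 → A2.

A2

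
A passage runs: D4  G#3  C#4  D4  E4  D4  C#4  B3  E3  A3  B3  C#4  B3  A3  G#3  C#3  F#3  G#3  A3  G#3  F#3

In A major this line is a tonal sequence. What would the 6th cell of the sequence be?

A2 D2 G#2 A2 B2 A2 G#2

With a 7-note motive the entries are D4, B3, G#3, each down a 3rd from the previous.
Extending down a 3rd: E3 → C#3 → A2.
Statement 6 starts on A2 and keeps the same diatonic contour: A2 D2 G#2 A2 B2 A2 G#2.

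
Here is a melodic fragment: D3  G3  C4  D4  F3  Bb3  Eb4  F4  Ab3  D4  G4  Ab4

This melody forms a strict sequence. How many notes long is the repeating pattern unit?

There are 12 notes; a 4-note unit gives 3 cells:
D3 G3 C4 D4 | F3 Bb3 Eb4 F4 | Ab3 D4 G4 Ab4
Every group is a transposition up a 3rd of the one before; no shorter unit works.

4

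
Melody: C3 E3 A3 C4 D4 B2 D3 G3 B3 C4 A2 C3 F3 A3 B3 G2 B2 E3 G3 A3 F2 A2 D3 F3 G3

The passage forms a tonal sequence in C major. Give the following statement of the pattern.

The 5-note cells begin on C3, B2, A2, G2, F2 — each down a 2nd from the last.
So cell 6 is E2 G2 C3 E3 F3.

E2 G2 C3 E3 F3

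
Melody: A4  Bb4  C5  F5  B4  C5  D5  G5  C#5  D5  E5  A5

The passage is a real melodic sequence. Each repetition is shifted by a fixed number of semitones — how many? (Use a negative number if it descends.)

Taking 4-note groups, the heads are A4, B4, C#5: the pattern moves up a 2nd.
A4 to B4 spans +2 semitones.

2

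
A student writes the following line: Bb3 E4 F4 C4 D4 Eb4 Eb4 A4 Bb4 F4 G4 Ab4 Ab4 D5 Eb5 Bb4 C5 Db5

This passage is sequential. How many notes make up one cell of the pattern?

Try groups of 6 (3 cells in 18 notes):
Bb3 E4 F4 C4 D4 Eb4 | Eb4 A4 Bb4 F4 G4 Ab4 | Ab4 D5 Eb5 Bb4 C5 Db5
Each cell is the previous one up a 4th — so the unit is 6 notes.

6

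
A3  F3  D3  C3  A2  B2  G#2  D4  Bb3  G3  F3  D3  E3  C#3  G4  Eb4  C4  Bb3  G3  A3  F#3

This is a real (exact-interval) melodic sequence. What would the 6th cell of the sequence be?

Bb5 Gb5 Eb5 Db5 Bb4 C5 A4

Taking 7-note groups, the heads are A3, D4, G4: the pattern moves up a 4th.
Extending up a 4th: C5 → F5 → Bb5.
So cell 6 is Bb5 Gb5 Eb5 Db5 Bb4 C5 A4.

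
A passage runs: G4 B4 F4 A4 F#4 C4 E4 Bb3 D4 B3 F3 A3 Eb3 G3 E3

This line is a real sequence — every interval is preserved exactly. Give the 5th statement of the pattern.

Eb2 G2 Db2 F2 D2

The 5-note cells begin on G4, C4, F3 — each down a 5th from the last.
Continuing the starts: Bb2 → Eb2.
So cell 5 is Eb2 G2 Db2 F2 D2.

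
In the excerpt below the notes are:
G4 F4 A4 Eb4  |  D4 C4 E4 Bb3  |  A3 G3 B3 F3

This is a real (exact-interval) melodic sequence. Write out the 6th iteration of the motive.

Unit = 4 notes; the statements start on G4, D4, A3, moving down a 4th each time.
Extending down a 4th: E3 → B2 → F#2.
So cell 6 is F#2 E2 G#2 D2.

F#2 E2 G#2 D2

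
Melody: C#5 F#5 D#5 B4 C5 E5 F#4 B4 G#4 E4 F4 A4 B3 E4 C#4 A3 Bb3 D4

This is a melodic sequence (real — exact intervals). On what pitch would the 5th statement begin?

A2

The 6-note cells begin on C#5, F#4, B3 — each down a 5th from the last.
Continuing: E3 → A2. Statement 5 starts on A2.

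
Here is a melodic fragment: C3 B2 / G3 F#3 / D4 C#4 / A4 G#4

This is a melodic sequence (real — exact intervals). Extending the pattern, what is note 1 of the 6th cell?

Grouping in 2s, the 1st note of each cell is C3, G3, D4, A4.
Carrying that up a 5th forward: E5 → B5.

B5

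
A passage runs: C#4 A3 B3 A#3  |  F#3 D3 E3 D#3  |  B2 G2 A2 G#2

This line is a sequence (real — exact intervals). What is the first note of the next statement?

E2

The 4-note cells begin on C#4, F#3, B2 — each down a 5th from the last.
The next head, down a 5th from B2, is E2.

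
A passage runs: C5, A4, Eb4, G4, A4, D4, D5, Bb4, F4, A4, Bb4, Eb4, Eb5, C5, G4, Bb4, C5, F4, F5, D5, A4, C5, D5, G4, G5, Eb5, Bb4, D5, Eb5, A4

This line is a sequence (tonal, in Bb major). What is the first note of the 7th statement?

The 6-note cells begin on C5, D5, Eb5, F5, G5 — each up a 2nd from the last.
Extending the heads up a 2nd: A5 → Bb5.

Bb5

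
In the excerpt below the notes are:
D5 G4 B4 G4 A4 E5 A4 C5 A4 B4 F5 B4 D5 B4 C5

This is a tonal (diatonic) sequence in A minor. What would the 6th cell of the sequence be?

Unit = 5 notes; the statements start on D5, E5, F5, moving up a 2nd each time.
Extending up a 2nd: G5 → A5 → B5.
From B5 the diatonic shape gives B5 E5 G5 E5 F5.

B5 E5 G5 E5 F5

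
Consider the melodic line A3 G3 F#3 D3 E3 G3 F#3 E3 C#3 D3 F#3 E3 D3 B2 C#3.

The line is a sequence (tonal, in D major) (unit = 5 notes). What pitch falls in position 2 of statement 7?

A2

Grouping in 5s, the 2nd note of each cell is G3, F#3, E3.
Each moves down a 2nd. Continuing: D3 → C#3 → B2 → A2.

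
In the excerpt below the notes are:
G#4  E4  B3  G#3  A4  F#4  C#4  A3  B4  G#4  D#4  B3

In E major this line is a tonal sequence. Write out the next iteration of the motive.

Unit = 4 notes; the statements start on G#4, A4, B4, moving up a 2nd each time.
Statement 4 starts on C#5 and keeps the same diatonic contour: C#5 A4 E4 C#4.

C#5 A4 E4 C#4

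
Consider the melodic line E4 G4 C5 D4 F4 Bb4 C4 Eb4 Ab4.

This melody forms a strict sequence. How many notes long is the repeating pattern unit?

3

Try groups of 3 (3 cells in 9 notes):
E4 G4 C5 | D4 F4 Bb4 | C4 Eb4 Ab4
That's a consistent down a 2nd shift per cell, and no other grouping gives one.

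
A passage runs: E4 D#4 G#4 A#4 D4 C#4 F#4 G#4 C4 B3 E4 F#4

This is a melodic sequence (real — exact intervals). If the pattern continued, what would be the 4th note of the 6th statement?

C4

Grouping in 4s, the 4th note of each cell is A#4, G#4, F#4.
Extending down a 2nd: E4 → D4 → C4.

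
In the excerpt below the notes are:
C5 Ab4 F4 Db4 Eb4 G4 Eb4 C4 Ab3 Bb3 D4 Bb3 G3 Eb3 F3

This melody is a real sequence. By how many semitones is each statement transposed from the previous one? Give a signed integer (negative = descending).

The 5-note cells begin on C5, G4, D4 — each down a 4th from the last.
C5→G4 is 67 − 72 = -5 semitones.

-5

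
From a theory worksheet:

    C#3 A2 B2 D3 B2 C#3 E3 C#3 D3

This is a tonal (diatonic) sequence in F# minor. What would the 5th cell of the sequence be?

G#3 E3 F#3

The 3-note cells begin on C#3, D3, E3 — each up a 2nd from the last.
Extending up a 2nd: F#3 → G#3.
Statement 5 starts on G#3 and keeps the same diatonic contour: G#3 E3 F#3.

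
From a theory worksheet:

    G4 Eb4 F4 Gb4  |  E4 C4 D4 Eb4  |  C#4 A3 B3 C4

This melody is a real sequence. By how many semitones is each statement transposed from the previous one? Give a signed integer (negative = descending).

-3

The 4-note cells begin on G4, E4, C#4 — each down a 3rd from the last.
G4 to E4 spans -3 semitones.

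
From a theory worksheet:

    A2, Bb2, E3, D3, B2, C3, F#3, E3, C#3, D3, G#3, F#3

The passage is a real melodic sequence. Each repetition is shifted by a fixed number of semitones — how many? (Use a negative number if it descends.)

The 4-note cells begin on A2, B2, C#3 — each up a 2nd from the last.
A2 to B2 spans +2 semitones.

2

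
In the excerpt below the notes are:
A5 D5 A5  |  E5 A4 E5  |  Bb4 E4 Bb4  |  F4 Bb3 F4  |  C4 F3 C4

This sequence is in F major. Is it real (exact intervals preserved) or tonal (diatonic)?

Every note is diatonic to F major.
Cell 1 has -7 semitones from note 1 to 2, but cell 3 has -6 — the interval quality changes while the contour stays the same, which is the hallmark of a tonal sequence.

tonal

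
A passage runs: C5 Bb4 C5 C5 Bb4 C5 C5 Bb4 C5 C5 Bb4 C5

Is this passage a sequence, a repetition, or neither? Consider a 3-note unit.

repetition

Each 3-note cell is identical (C5 Bb4 C5), restated at the same pitch.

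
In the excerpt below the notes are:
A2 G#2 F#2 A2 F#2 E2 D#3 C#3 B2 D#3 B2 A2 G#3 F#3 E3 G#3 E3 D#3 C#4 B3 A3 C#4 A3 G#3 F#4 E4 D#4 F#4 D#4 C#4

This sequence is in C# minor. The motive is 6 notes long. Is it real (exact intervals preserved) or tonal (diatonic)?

tonal

Every note is diatonic to C# minor.
Cell 1 has -1 semitones from note 1 to 2, but cell 2 has -2 — the interval quality changes while the contour stays the same, which is the hallmark of a tonal sequence.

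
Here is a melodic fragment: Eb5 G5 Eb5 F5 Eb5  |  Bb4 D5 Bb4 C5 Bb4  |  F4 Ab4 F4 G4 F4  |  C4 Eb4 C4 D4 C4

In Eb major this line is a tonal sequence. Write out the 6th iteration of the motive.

Taking 5-note groups, the heads are Eb5, Bb4, F4, C4: the pattern moves down a 4th.
Continuing the starts: G3 → D3.
From D3 the diatonic shape gives D3 F3 D3 Eb3 D3.

D3 F3 D3 Eb3 D3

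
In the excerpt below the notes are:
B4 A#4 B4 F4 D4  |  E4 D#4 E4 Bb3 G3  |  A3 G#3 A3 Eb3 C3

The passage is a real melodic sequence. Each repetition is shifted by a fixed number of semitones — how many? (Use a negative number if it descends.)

-7

Unit = 5 notes; the statements start on B4, E4, A3, moving down a 5th each time.
B4 to E4 spans -7 semitones.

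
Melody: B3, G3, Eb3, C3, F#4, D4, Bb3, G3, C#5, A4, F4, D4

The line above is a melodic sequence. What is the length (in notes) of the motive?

There are 12 notes; a 4-note unit gives 3 cells:
B3 G3 Eb3 C3 | F#4 D4 Bb3 G3 | C#5 A4 F4 D4
That's a consistent up a 5th shift per cell, and no other grouping gives one.

4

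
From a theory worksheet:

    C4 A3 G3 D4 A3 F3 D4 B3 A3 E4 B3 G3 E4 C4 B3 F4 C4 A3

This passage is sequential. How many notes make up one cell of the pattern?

6

There are 18 notes; a 6-note unit gives 3 cells:
C4 A3 G3 D4 A3 F3 | D4 B3 A3 E4 B3 G3 | E4 C4 B3 F4 C4 A3
That's a consistent up a 2nd shift per cell, and no other grouping gives one.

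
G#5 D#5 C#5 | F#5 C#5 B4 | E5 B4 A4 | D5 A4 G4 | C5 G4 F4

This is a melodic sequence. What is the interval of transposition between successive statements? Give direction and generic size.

Taking 3-note groups, the heads are G#5, F#5, E5, D5, C5: the pattern moves down a 2nd.
G#5 to F#5 is down a 2nd.

down a 2nd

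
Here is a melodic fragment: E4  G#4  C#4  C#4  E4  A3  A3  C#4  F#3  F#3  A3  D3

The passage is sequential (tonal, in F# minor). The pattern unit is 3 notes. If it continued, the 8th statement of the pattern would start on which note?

With a 3-note motive the entries are E4, C#4, A3, F#3, each down a 3rd from the previous.
Extending the heads down a 3rd: D3 → B2 → G#2 → E2.

E2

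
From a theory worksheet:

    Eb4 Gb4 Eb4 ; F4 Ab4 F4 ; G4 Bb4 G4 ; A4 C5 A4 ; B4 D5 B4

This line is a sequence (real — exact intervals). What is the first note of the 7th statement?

D#5

Unit = 3 notes; the statements start on Eb4, F4, G4, A4, B4, moving up a 2nd each time.
Extending the heads up a 2nd: C#5 → D#5.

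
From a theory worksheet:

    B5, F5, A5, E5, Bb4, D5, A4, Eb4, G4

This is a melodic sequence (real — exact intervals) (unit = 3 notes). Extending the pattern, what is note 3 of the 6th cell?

Bb2

With 3-note cells, note 3 of each statement runs A5, D5, G4.
Extending down a 5th: C4 → F3 → Bb2.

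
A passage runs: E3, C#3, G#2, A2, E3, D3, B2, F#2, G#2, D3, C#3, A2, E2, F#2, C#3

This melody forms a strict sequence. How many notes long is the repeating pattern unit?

Try groups of 5 (3 cells in 15 notes):
E3 C#3 G#2 A2 E3 | D3 B2 F#2 G#2 D3 | C#3 A2 E2 F#2 C#3
That's a consistent down a 2nd shift per cell, and no other grouping gives one.

5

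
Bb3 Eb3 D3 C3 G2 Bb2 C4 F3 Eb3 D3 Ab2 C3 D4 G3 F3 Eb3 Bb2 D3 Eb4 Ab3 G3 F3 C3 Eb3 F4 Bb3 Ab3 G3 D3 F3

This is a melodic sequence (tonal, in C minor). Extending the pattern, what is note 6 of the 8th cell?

With 6-note cells, note 6 of each statement runs Bb2, C3, D3, Eb3, F3.
Each moves up a 2nd. Continuing: G3 → Ab3 → Bb3.

Bb3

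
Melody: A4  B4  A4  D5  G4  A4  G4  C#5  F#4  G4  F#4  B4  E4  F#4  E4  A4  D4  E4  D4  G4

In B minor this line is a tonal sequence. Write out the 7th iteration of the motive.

B3 C#4 B3 E4

The 4-note cells begin on A4, G4, F#4, E4, D4 — each down a 2nd from the last.
Carrying on: C#4 → B3.
Statement 7 starts on B3 and keeps the same diatonic contour: B3 C#4 B3 E4.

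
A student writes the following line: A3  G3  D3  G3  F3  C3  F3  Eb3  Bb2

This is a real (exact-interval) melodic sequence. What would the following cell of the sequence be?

Eb3 Db3 Ab2

Taking 3-note groups, the heads are A3, G3, F3: the pattern moves down a 2nd.
From Eb3 the exact shape gives Eb3 Db3 Ab2.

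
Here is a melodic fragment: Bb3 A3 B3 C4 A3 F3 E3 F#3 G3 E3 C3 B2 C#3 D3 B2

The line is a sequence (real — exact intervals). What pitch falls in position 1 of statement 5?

D2

Grouping in 5s, the 1st note of each cell is Bb3, F3, C3.
Extending down a 4th: G2 → D2.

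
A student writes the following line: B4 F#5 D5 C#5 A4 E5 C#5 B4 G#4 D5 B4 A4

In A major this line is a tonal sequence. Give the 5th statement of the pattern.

E4 B4 G#4 F#4

Taking 4-note groups, the heads are B4, A4, G#4: the pattern moves down a 2nd.
Continuing the starts: F#4 → E4.
Statement 5 starts on E4 and keeps the same diatonic contour: E4 B4 G#4 F#4.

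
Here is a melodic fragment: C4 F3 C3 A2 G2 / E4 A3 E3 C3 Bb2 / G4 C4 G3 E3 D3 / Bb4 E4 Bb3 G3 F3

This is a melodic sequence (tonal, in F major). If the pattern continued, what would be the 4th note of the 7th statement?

With 5-note cells, note 4 of each statement runs A2, C3, E3, G3.
Extending up a 3rd: Bb3 → D4 → F4.

F4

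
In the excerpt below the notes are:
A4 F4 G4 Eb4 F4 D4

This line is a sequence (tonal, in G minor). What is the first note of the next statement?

The 2-note cells begin on A4, G4, F4 — each down a 2nd from the last.
The next head, down a 2nd from F4, is Eb4.

Eb4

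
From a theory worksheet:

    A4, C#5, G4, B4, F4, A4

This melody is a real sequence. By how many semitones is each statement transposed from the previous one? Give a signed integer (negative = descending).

The 2-note cells begin on A4, G4, F4 — each down a 2nd from the last.
Counting half-steps from A4 to G4: -2.

-2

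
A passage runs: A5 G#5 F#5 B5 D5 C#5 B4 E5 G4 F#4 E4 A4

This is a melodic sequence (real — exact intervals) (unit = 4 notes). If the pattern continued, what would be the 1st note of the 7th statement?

Eb2

With 4-note cells, note 1 of each statement runs A5, D5, G4.
Each moves down a 5th. Continuing: C4 → F3 → Bb2 → Eb2.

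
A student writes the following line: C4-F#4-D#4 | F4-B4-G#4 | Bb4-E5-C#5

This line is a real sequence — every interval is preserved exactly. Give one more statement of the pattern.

Unit = 3 notes; the statements start on C4, F4, Bb4, moving up a 4th each time.
Statement 4 starts on Eb5 and keeps the same exact contour: Eb5 A5 F#5.

Eb5 A5 F#5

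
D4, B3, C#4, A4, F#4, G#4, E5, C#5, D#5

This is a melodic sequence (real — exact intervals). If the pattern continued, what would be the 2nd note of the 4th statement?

G#5

The unit is 3 notes. Position-2 pitches of the 3 shown cells: B3, F#4, C#5.
One more up a 5th gives G#5.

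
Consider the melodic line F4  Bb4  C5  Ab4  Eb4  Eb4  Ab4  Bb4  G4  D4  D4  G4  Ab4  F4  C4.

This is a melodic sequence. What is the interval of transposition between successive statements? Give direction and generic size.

down a 2nd

With a 5-note motive the entries are F4, Eb4, D4, each down a 2nd from the previous.
From F4 to Eb4: down a 2nd.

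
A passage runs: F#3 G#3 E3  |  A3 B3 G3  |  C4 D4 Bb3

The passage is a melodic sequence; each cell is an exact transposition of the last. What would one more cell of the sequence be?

Eb4 F4 Db4

The 3-note cells begin on F#3, A3, C4 — each up a 3rd from the last.
So cell 4 is Eb4 F4 Db4.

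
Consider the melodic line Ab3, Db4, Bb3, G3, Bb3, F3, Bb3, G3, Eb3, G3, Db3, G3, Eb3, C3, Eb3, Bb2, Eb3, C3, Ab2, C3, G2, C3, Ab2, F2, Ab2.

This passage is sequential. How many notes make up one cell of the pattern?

5

25 notes total. Splitting into 5 groups of 5:
Ab3 Db4 Bb3 G3 Bb3 | F3 Bb3 G3 Eb3 G3 | Db3 G3 Eb3 C3 Eb3 | Bb2 Eb3 C3 Ab2 C3 | G2 C3 Ab2 F2 Ab2
Every group is a transposition down a 3rd of the one before; no shorter unit works.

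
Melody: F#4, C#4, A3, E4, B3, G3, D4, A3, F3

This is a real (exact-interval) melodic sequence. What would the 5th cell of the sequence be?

Bb3 F3 Db3

With a 3-note motive the entries are F#4, E4, D4, each down a 2nd from the previous.
Continuing the starts: C4 → Bb3.
So cell 5 is Bb3 F3 Db3.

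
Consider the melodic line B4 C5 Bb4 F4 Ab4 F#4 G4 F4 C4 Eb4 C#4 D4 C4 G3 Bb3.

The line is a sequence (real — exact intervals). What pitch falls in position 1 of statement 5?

D#3

Grouping in 5s, the 1st note of each cell is B4, F#4, C#4.
Carrying that down a 4th forward: G#3 → D#3.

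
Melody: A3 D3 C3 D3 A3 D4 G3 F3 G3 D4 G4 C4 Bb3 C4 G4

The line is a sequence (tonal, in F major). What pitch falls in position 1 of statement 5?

F5

Grouping in 5s, the 1st note of each cell is A3, D4, G4.
Carrying that up a 4th forward: C5 → F5.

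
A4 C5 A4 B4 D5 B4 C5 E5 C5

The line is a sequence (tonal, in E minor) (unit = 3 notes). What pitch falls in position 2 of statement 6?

A5

Grouping in 3s, the 2nd note of each cell is C5, D5, E5.
Each moves up a 2nd. Continuing: F#5 → G5 → A5.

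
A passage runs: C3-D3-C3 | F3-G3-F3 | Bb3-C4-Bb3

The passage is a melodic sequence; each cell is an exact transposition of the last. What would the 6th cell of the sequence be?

Db5 Eb5 Db5

With a 3-note motive the entries are C3, F3, Bb3, each up a 4th from the previous.
Continuing the starts: Eb4 → Ab4 → Db5.
Statement 6 starts on Db5 and keeps the same exact contour: Db5 Eb5 Db5.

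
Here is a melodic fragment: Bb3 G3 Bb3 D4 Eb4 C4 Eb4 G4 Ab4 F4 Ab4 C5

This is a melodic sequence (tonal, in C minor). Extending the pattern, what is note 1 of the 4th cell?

The unit is 4 notes. Position-1 pitches of the 3 shown cells: Bb3, Eb4, Ab4.
From Ab4, up a 4th gives D5.

D5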